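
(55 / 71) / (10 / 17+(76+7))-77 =-7767672/100891 = -76.99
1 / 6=0.17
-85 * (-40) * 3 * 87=887400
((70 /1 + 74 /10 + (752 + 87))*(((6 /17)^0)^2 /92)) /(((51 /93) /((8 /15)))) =284084/29325 = 9.69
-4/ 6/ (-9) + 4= 110/27 = 4.07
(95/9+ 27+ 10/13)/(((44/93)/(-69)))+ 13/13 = -799130/143 = -5588.32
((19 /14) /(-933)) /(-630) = 19/8229060 = 0.00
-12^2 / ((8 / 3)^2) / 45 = -0.45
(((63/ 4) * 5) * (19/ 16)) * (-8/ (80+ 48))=-5985/1024 = -5.84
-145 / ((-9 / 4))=580/9 = 64.44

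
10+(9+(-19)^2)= 380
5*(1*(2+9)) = 55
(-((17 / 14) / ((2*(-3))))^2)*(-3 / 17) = 17/2352 = 0.01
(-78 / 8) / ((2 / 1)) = -39/8 = -4.88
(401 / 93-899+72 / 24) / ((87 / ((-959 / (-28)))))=-11360999/32364 = -351.04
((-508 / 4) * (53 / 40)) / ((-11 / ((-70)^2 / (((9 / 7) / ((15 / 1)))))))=57718325/66 = 874520.08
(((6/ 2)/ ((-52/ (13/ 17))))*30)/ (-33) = 15/374 = 0.04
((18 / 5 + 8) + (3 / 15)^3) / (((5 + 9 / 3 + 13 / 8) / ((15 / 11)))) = 34824/21175 = 1.64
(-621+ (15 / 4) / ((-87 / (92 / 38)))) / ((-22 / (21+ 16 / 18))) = 134838029/218196 = 617.97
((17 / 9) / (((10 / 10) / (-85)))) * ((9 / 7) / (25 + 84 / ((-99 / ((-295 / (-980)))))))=-47685/5716 = -8.34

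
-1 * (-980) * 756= 740880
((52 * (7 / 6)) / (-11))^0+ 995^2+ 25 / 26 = 25740701/26 = 990026.96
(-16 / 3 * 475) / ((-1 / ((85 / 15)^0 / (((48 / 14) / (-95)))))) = -70194.44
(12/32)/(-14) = -3/112 = -0.03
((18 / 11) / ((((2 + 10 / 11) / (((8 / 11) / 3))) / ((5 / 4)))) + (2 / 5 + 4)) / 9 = 2011/3960 = 0.51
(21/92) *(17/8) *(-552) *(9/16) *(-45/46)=147.34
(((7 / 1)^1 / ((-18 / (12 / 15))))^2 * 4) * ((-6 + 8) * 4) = 6272/2025 = 3.10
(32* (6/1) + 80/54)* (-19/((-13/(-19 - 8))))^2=50918328/169 = 301291.88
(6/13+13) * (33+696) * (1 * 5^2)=3189375/13 = 245336.54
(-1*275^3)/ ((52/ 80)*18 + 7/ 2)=-103984375/76 = -1368215.46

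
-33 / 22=-3/2 = -1.50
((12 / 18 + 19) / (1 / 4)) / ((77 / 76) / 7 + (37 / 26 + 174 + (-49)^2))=233168/7636947 = 0.03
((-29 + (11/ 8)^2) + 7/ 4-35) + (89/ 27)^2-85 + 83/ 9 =-5844671/46656 = -125.27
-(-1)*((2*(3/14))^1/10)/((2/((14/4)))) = 3/40 = 0.08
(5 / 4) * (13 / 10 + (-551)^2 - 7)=3035953/8 = 379494.12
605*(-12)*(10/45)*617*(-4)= 11945120/3 = 3981706.67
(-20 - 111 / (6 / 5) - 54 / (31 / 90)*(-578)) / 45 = 2011.18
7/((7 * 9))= 1/9 = 0.11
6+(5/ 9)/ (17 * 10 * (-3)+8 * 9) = 6.00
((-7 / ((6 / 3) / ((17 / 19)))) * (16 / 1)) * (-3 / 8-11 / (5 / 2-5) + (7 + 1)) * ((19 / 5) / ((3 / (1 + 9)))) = -114478/15 = -7631.87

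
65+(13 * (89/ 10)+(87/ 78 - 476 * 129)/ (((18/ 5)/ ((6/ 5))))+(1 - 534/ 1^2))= -4059886/195 = -20819.93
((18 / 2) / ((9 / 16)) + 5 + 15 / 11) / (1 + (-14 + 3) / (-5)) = 615/88 = 6.99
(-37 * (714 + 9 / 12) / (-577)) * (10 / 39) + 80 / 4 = 31.75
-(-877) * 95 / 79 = 83315/79 = 1054.62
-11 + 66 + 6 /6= 56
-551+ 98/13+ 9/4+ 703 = 8413/52 = 161.79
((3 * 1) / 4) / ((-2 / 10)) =-15/4 = -3.75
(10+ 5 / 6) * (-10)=-325/3 = -108.33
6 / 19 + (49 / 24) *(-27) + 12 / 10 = -40743/760 = -53.61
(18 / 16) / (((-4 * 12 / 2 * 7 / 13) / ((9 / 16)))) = -351/7168 = -0.05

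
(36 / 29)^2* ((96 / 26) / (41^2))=62208/18378373 = 0.00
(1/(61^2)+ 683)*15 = 38121660/3721 = 10245.00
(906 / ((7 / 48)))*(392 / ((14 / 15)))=2609280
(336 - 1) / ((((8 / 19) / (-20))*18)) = -31825/36 = -884.03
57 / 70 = 0.81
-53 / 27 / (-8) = 53/216 = 0.25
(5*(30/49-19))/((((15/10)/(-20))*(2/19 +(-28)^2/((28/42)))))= 1711900/1642431 = 1.04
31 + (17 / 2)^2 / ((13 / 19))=7103/52 = 136.60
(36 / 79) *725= 26100/79 = 330.38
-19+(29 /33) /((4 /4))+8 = -334/33 = -10.12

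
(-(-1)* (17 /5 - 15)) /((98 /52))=-1508/245 = -6.16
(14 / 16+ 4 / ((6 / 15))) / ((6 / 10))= 145/8 = 18.12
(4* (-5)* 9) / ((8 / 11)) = -247.50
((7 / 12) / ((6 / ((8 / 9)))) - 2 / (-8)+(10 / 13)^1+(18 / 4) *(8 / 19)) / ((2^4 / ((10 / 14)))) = 1200575/8963136 = 0.13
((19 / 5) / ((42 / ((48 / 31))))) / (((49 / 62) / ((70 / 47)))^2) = 376960/757687 = 0.50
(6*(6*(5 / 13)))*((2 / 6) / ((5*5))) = 12/65 = 0.18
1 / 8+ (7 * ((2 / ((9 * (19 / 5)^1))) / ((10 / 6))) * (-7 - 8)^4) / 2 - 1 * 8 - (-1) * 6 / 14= 6607077/1064 = 6209.66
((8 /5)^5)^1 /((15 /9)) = 98304/15625 = 6.29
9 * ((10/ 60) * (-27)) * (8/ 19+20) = -15714/19 = -827.05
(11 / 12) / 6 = 11/72 = 0.15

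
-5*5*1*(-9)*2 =450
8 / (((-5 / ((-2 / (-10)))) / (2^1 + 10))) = -96/25 = -3.84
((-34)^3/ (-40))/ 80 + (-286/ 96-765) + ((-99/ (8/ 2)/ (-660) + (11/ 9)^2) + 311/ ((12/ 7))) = -18557057/32400 = -572.75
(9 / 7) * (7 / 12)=3/4 = 0.75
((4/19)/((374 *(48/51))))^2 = 1/2795584 = 0.00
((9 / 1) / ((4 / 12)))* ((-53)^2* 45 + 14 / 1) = 3413313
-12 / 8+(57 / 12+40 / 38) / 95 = -10389/7220 = -1.44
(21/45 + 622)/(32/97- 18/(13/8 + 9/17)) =-265366877/3421200 = -77.57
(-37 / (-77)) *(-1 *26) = -962/77 = -12.49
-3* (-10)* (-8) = -240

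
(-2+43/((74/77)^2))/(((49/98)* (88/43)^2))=451146755/21203072 = 21.28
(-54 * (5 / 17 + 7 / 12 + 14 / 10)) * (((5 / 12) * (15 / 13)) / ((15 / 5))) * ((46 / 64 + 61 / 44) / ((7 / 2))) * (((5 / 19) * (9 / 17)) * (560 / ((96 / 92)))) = -180322875/203456 = -886.30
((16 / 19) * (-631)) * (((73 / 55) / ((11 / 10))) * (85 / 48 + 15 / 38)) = -181948850/131043 = -1388.47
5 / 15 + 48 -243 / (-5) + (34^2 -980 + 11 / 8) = 32917/120 = 274.31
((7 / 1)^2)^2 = 2401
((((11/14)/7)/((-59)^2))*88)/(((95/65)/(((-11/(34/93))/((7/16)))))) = -51493728/385656509 = -0.13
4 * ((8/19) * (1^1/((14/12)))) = 192/133 = 1.44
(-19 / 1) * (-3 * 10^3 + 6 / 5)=284886/5 = 56977.20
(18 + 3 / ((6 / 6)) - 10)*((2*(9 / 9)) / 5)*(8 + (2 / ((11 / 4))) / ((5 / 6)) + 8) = 74.24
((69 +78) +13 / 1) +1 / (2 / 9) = 329/2 = 164.50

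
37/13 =2.85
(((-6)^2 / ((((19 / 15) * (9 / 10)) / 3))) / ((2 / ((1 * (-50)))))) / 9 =-5000/19 = -263.16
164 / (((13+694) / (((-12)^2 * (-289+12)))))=-6541632/707 = -9252.66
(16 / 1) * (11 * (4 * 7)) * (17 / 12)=20944/3 = 6981.33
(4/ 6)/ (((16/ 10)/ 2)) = 5/6 = 0.83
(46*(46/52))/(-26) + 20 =6231/338 = 18.43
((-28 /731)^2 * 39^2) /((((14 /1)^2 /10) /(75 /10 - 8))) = -30420/534361 = -0.06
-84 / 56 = -3/2 = -1.50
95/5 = 19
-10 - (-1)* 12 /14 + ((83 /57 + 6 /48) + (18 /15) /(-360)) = -7.57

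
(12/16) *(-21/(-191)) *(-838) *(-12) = 158382/191 = 829.23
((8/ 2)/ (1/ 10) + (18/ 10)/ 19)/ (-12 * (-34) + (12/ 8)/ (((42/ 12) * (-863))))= 23010169/234148875 = 0.10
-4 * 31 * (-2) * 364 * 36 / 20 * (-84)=-68245632/5 = -13649126.40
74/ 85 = 0.87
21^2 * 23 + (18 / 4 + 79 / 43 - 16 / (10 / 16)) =10123.74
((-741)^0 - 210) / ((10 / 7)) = -146.30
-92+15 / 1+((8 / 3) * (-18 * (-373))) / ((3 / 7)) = 41699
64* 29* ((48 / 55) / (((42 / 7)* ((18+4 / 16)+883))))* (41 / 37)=2435072/7336175 = 0.33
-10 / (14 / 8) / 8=-0.71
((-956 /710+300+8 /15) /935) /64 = 159317/31864800 = 0.00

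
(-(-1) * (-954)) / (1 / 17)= -16218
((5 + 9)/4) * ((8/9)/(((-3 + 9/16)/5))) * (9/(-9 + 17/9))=105/13 = 8.08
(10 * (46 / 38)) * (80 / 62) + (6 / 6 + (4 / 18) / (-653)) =57528775/3461553 = 16.62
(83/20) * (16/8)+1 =93/10 = 9.30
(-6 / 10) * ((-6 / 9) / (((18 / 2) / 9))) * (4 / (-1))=-8/5 = -1.60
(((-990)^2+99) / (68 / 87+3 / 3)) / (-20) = -85277313/3100 = -27508.81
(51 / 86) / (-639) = -17/18318 = 0.00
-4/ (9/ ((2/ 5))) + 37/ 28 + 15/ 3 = 7741/1260 = 6.14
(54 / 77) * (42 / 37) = 324/407 = 0.80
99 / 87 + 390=11343/29 = 391.14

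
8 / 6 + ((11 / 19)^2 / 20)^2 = 208557523/156385200 = 1.33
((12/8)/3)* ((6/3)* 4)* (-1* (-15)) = 60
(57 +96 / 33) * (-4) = -2636/11 = -239.64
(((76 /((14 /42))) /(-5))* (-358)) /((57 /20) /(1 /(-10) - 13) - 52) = -21385488/68405 = -312.63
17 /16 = 1.06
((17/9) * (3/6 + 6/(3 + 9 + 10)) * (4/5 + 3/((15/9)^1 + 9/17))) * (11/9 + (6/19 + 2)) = 3856127/344736 = 11.19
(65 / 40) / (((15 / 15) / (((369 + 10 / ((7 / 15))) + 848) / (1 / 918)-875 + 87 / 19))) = 491039029/266 = 1846011.39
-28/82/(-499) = 14/20459 = 0.00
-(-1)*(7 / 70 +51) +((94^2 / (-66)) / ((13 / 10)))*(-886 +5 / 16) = 783031913/8580 = 91262.46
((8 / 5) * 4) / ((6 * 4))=4/15 = 0.27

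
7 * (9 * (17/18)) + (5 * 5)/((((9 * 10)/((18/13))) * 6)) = 2323/39 = 59.56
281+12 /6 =283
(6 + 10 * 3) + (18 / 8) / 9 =145/4 = 36.25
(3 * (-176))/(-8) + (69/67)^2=301035/4489 = 67.06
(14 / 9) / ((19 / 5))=70/171 = 0.41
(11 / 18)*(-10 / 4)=-55/36 = -1.53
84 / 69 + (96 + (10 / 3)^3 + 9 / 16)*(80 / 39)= 6666709/24219 = 275.27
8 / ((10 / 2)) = 8/5 = 1.60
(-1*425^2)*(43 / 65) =-1553375/13 = -119490.38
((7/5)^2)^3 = 117649/15625 = 7.53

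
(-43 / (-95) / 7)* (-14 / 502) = -43/23845 = 0.00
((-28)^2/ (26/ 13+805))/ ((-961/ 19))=-0.02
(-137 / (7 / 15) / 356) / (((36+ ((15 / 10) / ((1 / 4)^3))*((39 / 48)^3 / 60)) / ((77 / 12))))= -1205600/8397773 = -0.14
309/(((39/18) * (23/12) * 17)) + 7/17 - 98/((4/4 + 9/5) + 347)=4.51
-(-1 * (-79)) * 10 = -790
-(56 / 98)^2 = -16/49 = -0.33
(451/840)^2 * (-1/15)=-203401/10584000 = -0.02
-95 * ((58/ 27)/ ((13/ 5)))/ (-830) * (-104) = -9.83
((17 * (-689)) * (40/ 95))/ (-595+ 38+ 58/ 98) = 573937/64752 = 8.86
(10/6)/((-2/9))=-15/2 = -7.50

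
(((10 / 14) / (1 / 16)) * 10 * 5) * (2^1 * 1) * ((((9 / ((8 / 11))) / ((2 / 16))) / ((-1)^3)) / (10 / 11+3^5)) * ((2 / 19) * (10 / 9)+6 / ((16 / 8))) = -515944000/356839 = -1445.87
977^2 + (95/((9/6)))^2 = 8626861/9 = 958540.11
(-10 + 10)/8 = 0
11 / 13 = 0.85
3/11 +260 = 2863/11 = 260.27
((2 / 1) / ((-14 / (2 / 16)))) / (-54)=1/3024 = 0.00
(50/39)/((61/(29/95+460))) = 437290/45201 = 9.67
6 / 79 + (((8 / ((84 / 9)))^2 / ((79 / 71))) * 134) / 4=85920/3871 = 22.20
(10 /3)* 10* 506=50600/3 = 16866.67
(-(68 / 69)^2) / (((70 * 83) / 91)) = -30056/1975815 = -0.02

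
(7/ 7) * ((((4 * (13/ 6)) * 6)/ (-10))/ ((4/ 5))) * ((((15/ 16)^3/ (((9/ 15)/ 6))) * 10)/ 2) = -1096875/4096 = -267.79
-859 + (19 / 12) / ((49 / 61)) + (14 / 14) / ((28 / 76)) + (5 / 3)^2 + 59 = -1398035/1764 = -792.54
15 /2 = 7.50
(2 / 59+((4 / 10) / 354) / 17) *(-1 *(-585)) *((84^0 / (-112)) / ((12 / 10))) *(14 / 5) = -6643/16048 = -0.41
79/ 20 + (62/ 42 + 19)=10259/420 = 24.43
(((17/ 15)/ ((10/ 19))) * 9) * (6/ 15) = 969/125 = 7.75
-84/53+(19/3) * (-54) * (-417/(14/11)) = 41571393/371 = 112052.27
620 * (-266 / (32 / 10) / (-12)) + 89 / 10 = 516443/120 = 4303.69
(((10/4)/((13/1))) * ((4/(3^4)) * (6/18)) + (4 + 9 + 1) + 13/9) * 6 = 92.69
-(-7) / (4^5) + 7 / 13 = 7259/13312 = 0.55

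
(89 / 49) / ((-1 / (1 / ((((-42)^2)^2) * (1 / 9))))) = -89/16941456 = 0.00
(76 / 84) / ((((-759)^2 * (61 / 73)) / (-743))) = -1030541/737959761 = 0.00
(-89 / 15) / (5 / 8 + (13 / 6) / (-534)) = -190104/19895 = -9.56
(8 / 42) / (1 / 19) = 76/21 = 3.62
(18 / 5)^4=104976/625 = 167.96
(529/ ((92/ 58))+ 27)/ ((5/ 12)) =4326/5 = 865.20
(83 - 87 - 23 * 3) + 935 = 862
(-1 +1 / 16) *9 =-135/16 = -8.44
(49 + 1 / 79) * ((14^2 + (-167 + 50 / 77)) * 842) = 676644672/553 = 1223588.92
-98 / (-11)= 98/11 = 8.91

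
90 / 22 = 4.09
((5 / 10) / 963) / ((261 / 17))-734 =-368971507/502686 = -734.00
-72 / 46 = -36/23 = -1.57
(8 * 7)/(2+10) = 14/3 = 4.67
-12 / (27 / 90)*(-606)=24240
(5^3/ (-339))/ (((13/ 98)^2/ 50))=-60025000/57291 = -1047.72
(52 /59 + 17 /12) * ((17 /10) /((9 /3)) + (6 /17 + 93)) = 77931673/361080 = 215.83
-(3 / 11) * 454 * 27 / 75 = -12258/275 = -44.57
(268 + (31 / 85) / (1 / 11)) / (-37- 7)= -23121/3740 = -6.18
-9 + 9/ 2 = -9/2 = -4.50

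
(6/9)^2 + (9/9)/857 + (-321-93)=-3189745/7713 = -413.55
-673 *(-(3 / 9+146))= 295447/3 = 98482.33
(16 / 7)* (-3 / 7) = -48/49 = -0.98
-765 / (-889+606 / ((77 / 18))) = 693/677 = 1.02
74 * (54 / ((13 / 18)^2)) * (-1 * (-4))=5178816/169 = 30643.88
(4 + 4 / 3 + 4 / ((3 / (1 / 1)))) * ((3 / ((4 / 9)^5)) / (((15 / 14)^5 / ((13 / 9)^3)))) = 36924979/15000 = 2461.67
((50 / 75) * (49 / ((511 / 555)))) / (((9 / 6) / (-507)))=-875420/73 = -11992.05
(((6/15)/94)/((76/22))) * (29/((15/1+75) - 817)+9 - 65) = -0.07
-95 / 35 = -19/7 = -2.71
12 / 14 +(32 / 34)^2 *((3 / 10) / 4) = 0.92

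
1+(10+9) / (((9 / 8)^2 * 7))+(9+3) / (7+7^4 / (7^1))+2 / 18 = 46636/14175 = 3.29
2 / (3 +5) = 1/4 = 0.25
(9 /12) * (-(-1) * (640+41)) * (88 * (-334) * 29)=-435346956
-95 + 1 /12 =-94.92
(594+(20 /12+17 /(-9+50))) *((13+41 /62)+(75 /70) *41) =130893578/3813 = 34328.24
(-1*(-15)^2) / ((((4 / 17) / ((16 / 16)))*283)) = -3825/1132 = -3.38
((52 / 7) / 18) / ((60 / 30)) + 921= 58036/63 = 921.21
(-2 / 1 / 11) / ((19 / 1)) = -2/209 = -0.01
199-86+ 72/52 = 1487/13 = 114.38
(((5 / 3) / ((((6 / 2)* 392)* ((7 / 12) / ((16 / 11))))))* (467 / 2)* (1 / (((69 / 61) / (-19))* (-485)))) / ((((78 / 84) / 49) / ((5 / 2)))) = 10825060/2871297 = 3.77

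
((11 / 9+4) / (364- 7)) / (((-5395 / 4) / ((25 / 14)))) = -470/24267789 = 0.00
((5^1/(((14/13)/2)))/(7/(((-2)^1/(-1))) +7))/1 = 130/147 = 0.88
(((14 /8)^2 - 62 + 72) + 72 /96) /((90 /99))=15.19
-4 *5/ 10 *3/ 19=-6/19 = -0.32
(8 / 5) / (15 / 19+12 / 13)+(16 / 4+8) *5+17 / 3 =140861/2115 = 66.60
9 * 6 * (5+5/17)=4860/17 = 285.88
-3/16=-0.19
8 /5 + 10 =58/5 = 11.60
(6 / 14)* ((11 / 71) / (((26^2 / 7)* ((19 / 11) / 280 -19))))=-25410/701953499 = 0.00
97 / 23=4.22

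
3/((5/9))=27/5 = 5.40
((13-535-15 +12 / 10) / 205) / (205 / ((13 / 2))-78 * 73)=34827/75452300 = 0.00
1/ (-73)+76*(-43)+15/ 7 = -1668860/511 = -3265.87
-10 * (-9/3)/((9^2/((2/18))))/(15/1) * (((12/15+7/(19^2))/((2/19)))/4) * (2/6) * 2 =493/138510 = 0.00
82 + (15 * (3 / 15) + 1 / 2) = 171/2 = 85.50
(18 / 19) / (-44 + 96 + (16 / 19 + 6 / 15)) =5/281 = 0.02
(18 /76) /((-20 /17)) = -153/760 = -0.20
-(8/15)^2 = -0.28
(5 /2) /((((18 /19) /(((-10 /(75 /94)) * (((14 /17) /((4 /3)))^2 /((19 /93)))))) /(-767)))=54758431/1156 = 47368.88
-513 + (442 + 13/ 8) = -555/8 = -69.38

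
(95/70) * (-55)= -1045/14 = -74.64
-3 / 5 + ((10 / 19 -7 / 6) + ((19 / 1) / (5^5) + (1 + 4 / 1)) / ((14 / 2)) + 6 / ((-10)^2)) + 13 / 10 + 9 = 24525541/2493750 = 9.83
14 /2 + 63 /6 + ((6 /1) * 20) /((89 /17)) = 7195/178 = 40.42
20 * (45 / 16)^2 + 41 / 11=113999/704 = 161.93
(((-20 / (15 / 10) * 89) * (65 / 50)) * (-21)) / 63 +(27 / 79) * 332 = 446288/711 = 627.69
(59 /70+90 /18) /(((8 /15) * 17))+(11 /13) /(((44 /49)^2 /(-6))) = -1538853/272272 = -5.65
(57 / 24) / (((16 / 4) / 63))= 1197/32 = 37.41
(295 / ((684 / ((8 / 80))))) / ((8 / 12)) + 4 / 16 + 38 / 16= 2453/912 = 2.69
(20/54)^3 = 1000/19683 = 0.05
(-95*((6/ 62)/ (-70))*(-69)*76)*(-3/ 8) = 224181/868 = 258.27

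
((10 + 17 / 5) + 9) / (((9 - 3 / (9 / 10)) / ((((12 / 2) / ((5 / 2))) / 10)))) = 2016/2125 = 0.95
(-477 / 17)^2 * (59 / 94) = 13424211/27166 = 494.15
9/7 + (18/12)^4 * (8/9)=81/14 = 5.79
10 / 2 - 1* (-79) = 84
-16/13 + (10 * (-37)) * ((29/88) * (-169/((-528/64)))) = -11792713/4719 = -2498.99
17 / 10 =1.70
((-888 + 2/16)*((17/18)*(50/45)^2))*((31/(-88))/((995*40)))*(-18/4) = -3743281/90782208 = -0.04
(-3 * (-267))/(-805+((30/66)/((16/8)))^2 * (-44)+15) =-2937/2905 = -1.01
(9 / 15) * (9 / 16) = 27/80 = 0.34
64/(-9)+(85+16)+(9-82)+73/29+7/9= 2104/87 = 24.18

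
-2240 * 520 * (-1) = 1164800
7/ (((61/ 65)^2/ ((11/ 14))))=46475/7442 = 6.24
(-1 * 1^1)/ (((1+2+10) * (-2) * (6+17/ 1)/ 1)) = 1/598 = 0.00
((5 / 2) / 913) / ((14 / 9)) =45/25564 = 0.00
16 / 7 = 2.29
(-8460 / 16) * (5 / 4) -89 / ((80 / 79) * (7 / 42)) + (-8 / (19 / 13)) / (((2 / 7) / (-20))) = -1223759/1520 = -805.10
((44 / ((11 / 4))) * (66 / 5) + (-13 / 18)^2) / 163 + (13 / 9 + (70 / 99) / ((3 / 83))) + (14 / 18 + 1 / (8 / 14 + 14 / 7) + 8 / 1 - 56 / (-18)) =100453069/2904660 = 34.58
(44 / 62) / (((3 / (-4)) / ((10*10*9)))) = -26400/31 = -851.61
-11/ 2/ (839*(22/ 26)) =-13/1678 = -0.01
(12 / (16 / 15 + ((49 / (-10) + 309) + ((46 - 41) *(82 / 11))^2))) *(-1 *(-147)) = 1280664/1230151 = 1.04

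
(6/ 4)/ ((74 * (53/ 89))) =267/7844 = 0.03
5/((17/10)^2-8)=-500/511 = -0.98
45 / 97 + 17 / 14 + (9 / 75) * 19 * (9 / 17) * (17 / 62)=1057276/526225 = 2.01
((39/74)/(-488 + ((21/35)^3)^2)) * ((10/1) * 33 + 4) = -101765625/282098027 = -0.36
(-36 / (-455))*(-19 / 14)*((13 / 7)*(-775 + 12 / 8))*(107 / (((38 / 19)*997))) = 4043637/488530 = 8.28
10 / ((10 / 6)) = 6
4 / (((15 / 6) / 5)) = 8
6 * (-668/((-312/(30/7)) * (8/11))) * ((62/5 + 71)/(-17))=-2298087/6188 = -371.38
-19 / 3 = -6.33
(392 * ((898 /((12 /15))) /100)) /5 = 22001/25 = 880.04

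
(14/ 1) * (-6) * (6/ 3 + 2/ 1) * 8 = -2688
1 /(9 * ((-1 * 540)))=-1/4860 = 0.00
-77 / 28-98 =-403/4 = -100.75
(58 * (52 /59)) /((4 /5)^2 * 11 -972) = -0.05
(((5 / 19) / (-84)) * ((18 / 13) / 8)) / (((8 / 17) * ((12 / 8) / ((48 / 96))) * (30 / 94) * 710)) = -799/471394560 = 0.00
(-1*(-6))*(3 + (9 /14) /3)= 135/7 = 19.29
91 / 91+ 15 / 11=2.36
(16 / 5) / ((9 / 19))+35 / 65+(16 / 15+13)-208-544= -427424/585 = -730.64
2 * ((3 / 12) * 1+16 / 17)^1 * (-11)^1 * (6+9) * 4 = -1572.35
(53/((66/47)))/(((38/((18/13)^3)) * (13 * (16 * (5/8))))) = 605313/29846245 = 0.02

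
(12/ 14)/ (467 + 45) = 3/1792 = 0.00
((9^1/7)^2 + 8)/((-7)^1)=-473/343 = -1.38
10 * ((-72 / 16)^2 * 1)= 405/2 = 202.50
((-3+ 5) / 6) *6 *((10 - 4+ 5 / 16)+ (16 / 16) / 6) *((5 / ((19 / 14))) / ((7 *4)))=1555/912 = 1.71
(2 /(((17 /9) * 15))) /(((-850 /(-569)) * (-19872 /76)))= -10811/59823000 = 0.00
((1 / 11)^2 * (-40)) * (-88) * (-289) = -92480/11 = -8407.27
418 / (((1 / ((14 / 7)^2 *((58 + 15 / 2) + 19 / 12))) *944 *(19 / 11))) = 97405/1416 = 68.79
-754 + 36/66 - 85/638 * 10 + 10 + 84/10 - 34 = -1228767/1595 = -770.39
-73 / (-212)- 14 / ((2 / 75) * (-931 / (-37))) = -578591/28196 = -20.52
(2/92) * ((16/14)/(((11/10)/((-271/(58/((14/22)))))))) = -5420/80707 = -0.07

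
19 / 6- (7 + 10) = -13.83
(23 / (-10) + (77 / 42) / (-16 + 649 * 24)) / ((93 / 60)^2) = -1073585/1121487 = -0.96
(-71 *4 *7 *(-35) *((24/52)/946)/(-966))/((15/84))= -27832/141427 = -0.20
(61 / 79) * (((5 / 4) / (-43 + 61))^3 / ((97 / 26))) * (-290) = -14373125/715049856 = -0.02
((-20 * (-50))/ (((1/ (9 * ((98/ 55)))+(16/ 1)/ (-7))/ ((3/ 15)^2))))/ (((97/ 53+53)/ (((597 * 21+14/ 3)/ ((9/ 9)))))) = -221235000/53761 = -4115.16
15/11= 1.36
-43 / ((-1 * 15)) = 43/15 = 2.87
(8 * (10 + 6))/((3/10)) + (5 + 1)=1298/3 = 432.67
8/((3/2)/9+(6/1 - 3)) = 48/19 = 2.53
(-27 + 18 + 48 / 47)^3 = -52734375/103823 = -507.93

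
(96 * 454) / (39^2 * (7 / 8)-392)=348672/7511 = 46.42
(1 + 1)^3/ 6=4/3 = 1.33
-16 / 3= -5.33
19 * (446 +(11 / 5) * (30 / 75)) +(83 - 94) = 211993/25 = 8479.72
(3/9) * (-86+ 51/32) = -2701/96 = -28.14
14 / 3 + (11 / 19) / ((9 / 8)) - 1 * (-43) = 8239/171 = 48.18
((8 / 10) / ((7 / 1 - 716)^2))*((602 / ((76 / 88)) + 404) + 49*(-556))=-1986864/47754695 = -0.04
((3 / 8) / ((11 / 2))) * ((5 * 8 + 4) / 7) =3/7 = 0.43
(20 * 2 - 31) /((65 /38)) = 342/65 = 5.26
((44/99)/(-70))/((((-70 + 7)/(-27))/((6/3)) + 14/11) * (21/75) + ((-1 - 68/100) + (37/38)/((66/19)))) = 8/903 = 0.01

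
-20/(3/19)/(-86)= 1.47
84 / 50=42/25 = 1.68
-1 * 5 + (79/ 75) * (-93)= -2574/25 = -102.96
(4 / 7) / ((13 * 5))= 4/455 = 0.01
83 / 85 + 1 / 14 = 1.05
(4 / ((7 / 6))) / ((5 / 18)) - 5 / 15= 1261/105 = 12.01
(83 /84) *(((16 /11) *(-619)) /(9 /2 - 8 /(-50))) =-10275400/53823 = -190.91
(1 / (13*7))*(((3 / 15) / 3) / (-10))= -1/13650 = 0.00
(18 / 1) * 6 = 108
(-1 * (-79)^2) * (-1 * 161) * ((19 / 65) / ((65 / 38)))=725466322/4225 = 171708.01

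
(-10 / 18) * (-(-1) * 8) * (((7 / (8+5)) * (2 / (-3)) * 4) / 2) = 1120/351 = 3.19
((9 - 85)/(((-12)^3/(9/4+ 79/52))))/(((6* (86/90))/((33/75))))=10241/804960 = 0.01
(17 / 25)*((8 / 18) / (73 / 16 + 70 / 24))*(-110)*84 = -670208/1795 = -373.37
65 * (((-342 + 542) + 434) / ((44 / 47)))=968435/22 = 44019.77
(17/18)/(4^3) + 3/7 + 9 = 76151/8064 = 9.44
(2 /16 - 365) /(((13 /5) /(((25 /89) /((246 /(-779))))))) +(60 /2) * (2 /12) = 2403435/18512 = 129.83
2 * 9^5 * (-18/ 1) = -2125764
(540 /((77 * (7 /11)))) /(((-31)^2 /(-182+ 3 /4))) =-97875/47089 = -2.08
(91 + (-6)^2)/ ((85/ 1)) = 127/85 = 1.49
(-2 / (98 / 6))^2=36/2401 = 0.01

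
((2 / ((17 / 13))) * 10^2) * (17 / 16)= 325/2 = 162.50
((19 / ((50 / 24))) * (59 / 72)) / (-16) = -1121/2400 = -0.47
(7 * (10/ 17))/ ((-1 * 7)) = -0.59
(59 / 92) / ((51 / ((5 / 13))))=295/60996 = 0.00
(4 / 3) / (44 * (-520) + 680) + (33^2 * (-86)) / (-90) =17325989/16650 = 1040.60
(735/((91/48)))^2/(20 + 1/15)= 54432000/7267 = 7490.30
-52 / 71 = -0.73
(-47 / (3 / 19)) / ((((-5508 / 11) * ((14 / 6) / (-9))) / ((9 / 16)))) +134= 1010721/7616 = 132.71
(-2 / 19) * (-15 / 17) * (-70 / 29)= -2100/9367 = -0.22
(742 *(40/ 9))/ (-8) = -3710/9 = -412.22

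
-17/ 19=-0.89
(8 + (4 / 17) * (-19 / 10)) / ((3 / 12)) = 2568/85 = 30.21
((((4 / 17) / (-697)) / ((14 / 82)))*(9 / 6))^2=36/4092529 = 0.00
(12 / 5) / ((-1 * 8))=-3/10 = -0.30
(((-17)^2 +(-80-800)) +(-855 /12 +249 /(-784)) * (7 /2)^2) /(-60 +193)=-13419/1216 = -11.04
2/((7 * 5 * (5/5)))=2/35 = 0.06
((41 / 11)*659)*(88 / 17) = 216152/17 = 12714.82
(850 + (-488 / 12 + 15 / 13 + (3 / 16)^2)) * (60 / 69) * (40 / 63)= 202306375/452088 = 447.49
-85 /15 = -17/3 = -5.67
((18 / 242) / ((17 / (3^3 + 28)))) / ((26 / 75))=3375/4862 = 0.69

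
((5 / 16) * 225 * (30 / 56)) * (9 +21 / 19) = 50625/133 = 380.64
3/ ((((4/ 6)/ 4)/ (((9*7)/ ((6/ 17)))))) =3213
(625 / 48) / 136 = 625/6528 = 0.10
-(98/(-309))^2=-9604/95481 = -0.10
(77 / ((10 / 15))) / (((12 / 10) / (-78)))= -15015/2 = -7507.50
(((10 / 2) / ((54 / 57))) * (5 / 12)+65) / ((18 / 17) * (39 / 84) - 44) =-345457/223668 = -1.54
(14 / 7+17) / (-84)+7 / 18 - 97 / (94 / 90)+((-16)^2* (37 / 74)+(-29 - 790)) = -9282257/11844 = -783.71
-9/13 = -0.69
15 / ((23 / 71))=1065/23 = 46.30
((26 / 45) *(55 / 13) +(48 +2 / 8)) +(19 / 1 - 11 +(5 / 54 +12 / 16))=3215/54 = 59.54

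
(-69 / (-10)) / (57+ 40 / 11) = 33/290 = 0.11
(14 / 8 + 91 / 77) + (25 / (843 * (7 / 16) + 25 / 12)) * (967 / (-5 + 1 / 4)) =-160595247/14883308 = -10.79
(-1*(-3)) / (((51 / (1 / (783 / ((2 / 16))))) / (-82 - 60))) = -71/53244 = 0.00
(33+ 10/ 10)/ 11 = 3.09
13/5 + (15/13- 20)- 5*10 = -4306/65 = -66.25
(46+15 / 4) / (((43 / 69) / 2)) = 13731/86 = 159.66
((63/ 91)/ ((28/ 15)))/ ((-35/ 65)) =-135/196 = -0.69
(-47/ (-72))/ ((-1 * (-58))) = 47/4176 = 0.01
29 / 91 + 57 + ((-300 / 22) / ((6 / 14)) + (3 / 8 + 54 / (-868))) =6408097/248248 = 25.81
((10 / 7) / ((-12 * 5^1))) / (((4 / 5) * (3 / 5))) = -25/504 = -0.05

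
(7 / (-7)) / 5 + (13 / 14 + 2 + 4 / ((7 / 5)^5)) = 583591/168070 = 3.47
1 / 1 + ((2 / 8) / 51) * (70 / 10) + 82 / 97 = 1.88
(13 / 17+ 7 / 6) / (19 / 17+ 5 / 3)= 197/284 = 0.69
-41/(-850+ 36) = 41/814 = 0.05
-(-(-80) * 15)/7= -1200/7 = -171.43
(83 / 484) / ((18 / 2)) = 83/4356 = 0.02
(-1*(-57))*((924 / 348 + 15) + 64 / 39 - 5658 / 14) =-57889789/2639 = -21936.26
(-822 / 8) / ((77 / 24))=-2466/77 = -32.03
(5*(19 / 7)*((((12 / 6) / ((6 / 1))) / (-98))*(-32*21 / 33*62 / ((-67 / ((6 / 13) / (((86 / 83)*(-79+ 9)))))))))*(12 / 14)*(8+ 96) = 37545216/76090091 = 0.49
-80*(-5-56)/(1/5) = 24400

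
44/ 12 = 11/3 = 3.67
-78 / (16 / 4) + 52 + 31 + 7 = 141/2 = 70.50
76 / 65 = 1.17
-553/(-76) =553/76 = 7.28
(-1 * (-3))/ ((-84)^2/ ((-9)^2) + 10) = 27/874 = 0.03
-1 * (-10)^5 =100000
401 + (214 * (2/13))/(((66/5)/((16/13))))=2253497/5577 = 404.07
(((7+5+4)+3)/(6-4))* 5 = 95/2 = 47.50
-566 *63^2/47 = -2246454/47 = -47796.89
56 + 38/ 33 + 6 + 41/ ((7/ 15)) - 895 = -171862/231 = -743.99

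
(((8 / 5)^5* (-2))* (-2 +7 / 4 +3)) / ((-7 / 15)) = 540672/4375 = 123.58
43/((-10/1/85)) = -731/2 = -365.50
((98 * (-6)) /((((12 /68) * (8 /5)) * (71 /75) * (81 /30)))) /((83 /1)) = -9.82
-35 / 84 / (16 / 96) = -2.50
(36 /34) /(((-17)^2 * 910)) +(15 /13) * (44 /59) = 113490831/131889485 = 0.86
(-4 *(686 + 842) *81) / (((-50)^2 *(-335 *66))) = 20628/2303125 = 0.01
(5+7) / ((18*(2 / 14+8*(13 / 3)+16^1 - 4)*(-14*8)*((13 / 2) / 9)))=-9/51116 = 0.00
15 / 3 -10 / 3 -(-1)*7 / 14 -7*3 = -113/6 = -18.83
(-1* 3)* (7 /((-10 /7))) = 147/10 = 14.70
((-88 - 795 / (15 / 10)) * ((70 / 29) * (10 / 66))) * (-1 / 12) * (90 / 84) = 12875/638 = 20.18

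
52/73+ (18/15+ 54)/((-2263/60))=-1700/2263 = -0.75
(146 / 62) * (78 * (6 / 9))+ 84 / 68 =65183/527 = 123.69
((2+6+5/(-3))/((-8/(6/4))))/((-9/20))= 95/36 = 2.64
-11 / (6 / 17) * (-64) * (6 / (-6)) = -5984/3 = -1994.67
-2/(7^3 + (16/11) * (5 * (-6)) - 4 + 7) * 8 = -0.05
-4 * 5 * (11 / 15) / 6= -2.44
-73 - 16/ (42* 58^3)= -37388338/512169 = -73.00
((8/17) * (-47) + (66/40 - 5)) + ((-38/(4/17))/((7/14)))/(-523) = -4418837/177820 = -24.85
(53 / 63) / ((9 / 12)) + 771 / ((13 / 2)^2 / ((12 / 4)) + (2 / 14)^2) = 87440888/1567377 = 55.79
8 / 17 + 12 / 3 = 76/17 = 4.47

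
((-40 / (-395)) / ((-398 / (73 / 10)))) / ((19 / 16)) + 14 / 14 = 1491159/1493495 = 1.00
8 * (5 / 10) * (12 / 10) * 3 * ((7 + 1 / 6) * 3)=309.60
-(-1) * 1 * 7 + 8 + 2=17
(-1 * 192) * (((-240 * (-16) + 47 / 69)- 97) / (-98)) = 7334.56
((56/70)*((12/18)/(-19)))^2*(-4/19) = -256/1543275 = 0.00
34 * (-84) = -2856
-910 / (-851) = 910/851 = 1.07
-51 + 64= 13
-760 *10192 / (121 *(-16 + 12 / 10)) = 19364800/4477 = 4325.40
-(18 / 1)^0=-1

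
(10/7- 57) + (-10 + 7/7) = -452/7 = -64.57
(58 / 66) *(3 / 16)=29/176 = 0.16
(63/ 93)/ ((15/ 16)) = 0.72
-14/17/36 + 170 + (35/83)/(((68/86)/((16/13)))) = 56338747/330174 = 170.63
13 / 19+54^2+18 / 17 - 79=916914/323 = 2838.74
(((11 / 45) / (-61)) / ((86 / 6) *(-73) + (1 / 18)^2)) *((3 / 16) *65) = 3861/82718684 = 0.00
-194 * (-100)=19400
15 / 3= 5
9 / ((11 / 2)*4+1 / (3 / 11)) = 27/77 = 0.35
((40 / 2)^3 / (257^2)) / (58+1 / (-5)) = 40000/19088161 = 0.00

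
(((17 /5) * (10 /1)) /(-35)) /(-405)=34/14175 = 0.00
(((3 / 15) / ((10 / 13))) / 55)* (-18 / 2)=-117/2750 = -0.04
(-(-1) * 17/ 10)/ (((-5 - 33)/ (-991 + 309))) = 5797/190 = 30.51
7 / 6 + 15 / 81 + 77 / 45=3.06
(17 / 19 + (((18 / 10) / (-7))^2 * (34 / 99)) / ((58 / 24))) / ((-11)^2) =6712943/898391725 = 0.01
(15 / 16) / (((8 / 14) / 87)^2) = 5563215/256 = 21731.31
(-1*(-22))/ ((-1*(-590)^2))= -11/174050 = 0.00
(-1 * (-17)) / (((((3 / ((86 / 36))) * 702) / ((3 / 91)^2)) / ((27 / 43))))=17/1291836 = 0.00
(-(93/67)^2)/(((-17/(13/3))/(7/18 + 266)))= 59903935/457878 = 130.83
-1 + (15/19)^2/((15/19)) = -4/19 = -0.21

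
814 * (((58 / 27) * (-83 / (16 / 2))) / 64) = -979649/3456 = -283.46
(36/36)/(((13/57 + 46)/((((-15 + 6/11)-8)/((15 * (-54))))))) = 4693/7825950 = 0.00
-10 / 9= -1.11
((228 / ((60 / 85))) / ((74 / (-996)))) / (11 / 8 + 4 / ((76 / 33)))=-24449808/17501 = -1397.05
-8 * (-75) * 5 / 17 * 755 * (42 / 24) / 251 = 3963750/4267 = 928.93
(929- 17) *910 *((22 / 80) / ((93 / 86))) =6542536/31 = 211049.55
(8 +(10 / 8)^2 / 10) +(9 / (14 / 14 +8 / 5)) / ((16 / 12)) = 10.75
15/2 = 7.50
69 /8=8.62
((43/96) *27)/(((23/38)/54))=1078.97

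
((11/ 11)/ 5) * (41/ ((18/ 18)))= 41/5 = 8.20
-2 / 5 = -0.40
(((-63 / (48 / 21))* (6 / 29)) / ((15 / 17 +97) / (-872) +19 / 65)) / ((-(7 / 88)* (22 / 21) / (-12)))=-956092410/209641 = -4560.62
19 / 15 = 1.27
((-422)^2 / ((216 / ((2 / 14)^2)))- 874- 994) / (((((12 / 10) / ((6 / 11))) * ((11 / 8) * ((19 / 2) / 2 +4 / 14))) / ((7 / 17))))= -391856560/7830999 = -50.04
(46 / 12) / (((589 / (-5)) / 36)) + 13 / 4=4897/2356 = 2.08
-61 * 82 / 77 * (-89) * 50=22258900/77 = 289076.62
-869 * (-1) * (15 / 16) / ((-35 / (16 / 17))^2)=41712/70805 = 0.59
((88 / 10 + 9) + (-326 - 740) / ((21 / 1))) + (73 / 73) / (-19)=-65864/1995 = -33.01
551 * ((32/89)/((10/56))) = 493696/445 = 1109.43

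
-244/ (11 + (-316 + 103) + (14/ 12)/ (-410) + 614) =-600240/1013513 = -0.59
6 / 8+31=127/4 = 31.75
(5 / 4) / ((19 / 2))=0.13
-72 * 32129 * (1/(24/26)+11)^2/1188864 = -675512225/2377728 = -284.10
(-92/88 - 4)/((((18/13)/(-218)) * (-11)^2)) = 52429/7986 = 6.57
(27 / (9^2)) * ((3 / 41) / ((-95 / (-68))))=68/3895 = 0.02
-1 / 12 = -0.08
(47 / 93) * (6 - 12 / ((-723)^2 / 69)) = 16374518/5401533 = 3.03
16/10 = 1.60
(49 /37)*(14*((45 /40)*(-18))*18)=-250047/37 = -6758.03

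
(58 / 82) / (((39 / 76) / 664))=1463456/1599 = 915.23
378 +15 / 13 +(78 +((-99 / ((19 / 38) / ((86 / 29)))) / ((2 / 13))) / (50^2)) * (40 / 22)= 518.20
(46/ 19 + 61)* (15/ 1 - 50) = -42175/19 = -2219.74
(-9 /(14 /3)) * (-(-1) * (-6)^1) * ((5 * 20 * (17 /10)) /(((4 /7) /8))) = 27540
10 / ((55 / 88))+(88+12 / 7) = 740/7 = 105.71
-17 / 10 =-1.70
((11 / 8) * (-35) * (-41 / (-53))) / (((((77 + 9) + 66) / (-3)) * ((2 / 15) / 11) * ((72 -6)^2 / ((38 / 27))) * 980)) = 205/10257408 = 0.00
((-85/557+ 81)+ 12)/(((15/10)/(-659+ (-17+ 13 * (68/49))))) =-476378240/11697 = -40726.53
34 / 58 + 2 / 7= 0.87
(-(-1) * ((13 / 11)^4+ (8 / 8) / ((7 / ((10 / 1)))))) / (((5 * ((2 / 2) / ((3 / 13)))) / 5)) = 1039011/1332331 = 0.78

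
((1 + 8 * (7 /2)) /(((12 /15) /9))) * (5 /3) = 2175/4 = 543.75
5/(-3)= -5/3 = -1.67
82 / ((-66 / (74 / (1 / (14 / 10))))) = -128.72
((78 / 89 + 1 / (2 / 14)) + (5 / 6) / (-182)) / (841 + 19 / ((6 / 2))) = 765047/82350632 = 0.01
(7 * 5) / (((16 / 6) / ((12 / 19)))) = 315/38 = 8.29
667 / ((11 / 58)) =38686/11 = 3516.91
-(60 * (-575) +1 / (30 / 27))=34499.10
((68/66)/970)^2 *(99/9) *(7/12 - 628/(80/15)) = -203167/139723650 = 0.00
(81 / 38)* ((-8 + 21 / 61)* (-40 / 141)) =252180/54473 = 4.63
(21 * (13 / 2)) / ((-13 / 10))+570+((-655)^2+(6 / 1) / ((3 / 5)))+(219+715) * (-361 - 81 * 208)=-15643706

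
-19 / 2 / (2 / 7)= -33.25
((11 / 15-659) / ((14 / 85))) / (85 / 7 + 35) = -84.78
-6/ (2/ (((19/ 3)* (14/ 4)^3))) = -6517/8 = -814.62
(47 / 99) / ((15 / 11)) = 47/135 = 0.35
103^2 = 10609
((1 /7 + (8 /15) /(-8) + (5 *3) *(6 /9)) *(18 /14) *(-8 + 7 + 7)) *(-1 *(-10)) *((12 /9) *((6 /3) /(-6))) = -16928/49 = -345.47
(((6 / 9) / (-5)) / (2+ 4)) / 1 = -1/45 = -0.02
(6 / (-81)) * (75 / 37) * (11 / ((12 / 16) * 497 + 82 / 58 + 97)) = -12760/3640023 = 0.00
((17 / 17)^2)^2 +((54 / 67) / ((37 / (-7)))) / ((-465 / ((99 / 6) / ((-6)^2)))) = 1537211/1536980 = 1.00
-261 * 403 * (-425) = 44702775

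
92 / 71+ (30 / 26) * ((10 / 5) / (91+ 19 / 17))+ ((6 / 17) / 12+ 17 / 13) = 21770315/8190702 = 2.66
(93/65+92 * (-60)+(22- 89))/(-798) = 25933/3705 = 7.00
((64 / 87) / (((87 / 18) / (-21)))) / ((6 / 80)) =-35840/841 = -42.62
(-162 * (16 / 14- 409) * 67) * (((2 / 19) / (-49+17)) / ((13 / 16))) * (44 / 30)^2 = -333294984/8645 = -38553.50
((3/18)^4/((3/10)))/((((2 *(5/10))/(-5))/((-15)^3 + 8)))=84175/1944 = 43.30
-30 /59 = -0.51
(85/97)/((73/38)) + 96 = 683006/7081 = 96.46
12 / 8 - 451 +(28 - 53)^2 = 351/2 = 175.50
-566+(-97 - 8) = -671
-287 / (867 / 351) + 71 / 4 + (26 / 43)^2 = -209629197/2137444 = -98.07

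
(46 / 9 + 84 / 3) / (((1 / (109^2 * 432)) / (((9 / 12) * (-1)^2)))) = 127459368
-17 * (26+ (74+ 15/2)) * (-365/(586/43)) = 57365225/1172 = 48946.44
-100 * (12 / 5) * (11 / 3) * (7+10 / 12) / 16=-2585/6 = -430.83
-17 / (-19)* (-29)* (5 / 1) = -2465/19 = -129.74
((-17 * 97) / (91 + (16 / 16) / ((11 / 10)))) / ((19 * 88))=-1649/153672 = -0.01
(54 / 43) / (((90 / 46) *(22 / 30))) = 414/473 = 0.88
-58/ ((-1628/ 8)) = 116/407 = 0.29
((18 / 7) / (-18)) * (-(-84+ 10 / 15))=-250/21 = -11.90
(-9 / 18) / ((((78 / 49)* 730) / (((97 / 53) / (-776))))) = 49/48285120 = 0.00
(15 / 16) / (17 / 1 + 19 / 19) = 5/96 = 0.05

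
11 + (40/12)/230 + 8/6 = 284/23 = 12.35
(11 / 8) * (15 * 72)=1485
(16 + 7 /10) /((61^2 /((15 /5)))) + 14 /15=0.95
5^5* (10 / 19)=31250/19 = 1644.74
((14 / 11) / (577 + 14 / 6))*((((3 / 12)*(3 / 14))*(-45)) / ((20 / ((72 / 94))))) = -729/3594184 = 0.00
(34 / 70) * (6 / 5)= 0.58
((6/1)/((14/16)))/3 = 16/7 = 2.29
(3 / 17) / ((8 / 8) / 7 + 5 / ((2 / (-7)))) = -14/1377 = -0.01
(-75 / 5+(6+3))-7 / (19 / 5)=-149/19 = -7.84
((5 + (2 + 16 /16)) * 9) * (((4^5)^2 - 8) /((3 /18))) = 452981376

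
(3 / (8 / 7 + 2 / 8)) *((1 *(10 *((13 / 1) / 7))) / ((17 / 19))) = 760/17 = 44.71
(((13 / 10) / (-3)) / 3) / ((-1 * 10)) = 13/900 = 0.01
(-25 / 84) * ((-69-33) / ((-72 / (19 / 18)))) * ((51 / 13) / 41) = -137275/3223584 = -0.04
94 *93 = 8742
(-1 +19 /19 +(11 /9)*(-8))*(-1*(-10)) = -880/9 = -97.78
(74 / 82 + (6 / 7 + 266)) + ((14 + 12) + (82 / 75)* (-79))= 4463989/21525 = 207.39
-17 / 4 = -4.25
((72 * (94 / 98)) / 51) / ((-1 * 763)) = -1128/635579 = 0.00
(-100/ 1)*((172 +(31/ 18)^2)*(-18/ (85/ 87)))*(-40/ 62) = -328796200/1581 = -207967.24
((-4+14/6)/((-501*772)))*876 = 365/96693 = 0.00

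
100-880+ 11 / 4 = -3109/4 = -777.25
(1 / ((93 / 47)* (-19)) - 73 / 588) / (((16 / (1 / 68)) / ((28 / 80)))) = -17403/358865920 = 0.00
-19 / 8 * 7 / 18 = -133/144 = -0.92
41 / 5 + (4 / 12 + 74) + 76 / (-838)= 518152/6285 = 82.44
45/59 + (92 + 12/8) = 11123/118 = 94.26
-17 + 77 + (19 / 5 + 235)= 1494/5 = 298.80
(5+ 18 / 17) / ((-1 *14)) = -103/238 = -0.43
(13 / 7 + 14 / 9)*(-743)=-159745/63 = -2535.63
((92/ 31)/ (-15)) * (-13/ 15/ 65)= 92/34875 = 0.00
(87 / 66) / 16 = 29/352 = 0.08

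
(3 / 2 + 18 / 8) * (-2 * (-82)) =615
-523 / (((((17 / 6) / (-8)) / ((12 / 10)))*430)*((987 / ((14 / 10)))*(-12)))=-2092/4294625 = 0.00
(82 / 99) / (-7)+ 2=1.88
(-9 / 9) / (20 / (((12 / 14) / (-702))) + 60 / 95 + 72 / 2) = 19/310524 = 0.00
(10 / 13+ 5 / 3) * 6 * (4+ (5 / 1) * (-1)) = -190/13 = -14.62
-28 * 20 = -560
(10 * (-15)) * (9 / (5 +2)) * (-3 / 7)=4050/49 = 82.65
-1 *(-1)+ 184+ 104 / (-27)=4891/27 = 181.15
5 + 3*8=29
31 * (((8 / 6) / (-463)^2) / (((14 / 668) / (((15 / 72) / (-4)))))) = -25885/54020988 = 0.00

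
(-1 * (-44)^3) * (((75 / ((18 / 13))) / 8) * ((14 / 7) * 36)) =41527200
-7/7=-1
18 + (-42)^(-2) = 31753/1764 = 18.00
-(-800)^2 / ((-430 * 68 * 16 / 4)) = 4000/731 = 5.47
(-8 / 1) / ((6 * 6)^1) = -2/9 = -0.22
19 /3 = 6.33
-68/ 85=-4/5 = -0.80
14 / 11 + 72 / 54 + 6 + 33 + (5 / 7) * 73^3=64197416/231 = 277910.89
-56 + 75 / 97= -5357/97 = -55.23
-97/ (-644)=97/644 = 0.15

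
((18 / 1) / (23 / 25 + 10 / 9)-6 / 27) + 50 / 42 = 283027/28791 = 9.83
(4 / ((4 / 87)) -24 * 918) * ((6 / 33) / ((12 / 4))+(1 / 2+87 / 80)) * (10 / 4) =-2893415/32 = -90419.22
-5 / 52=-0.10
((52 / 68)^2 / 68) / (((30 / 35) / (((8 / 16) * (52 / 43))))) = 15379/2535108 = 0.01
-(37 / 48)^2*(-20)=6845/576 = 11.88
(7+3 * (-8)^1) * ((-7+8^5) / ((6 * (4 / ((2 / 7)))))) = -556937/84 = -6630.20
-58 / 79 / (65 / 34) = -1972/5135 = -0.38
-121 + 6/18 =-362/3 = -120.67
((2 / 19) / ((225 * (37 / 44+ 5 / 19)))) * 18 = 176/23075 = 0.01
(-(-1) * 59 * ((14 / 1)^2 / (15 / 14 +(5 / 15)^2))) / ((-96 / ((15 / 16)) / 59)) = -53729235/9536 = -5634.36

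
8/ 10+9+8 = 89/5 = 17.80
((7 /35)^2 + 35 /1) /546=0.06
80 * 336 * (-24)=-645120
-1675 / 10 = -335/2 = -167.50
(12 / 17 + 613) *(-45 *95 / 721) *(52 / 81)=-257695100/110313 = -2336.04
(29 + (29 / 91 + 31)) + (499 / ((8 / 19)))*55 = 47496317/728 = 65242.19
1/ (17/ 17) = 1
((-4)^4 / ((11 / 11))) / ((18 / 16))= 227.56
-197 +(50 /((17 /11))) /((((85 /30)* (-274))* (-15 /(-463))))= -7850751/39593 = -198.29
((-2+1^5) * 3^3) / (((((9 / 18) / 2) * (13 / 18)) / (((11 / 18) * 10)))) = -11880/13 = -913.85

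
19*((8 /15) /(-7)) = -1.45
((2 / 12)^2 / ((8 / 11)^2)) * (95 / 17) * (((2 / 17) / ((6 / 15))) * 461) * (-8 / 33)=-2408725/249696 = -9.65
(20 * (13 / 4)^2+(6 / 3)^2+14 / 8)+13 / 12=2617/12 = 218.08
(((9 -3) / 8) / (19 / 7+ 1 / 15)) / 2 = 315/2336 = 0.13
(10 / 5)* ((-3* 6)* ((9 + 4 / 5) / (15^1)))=-588/25 = -23.52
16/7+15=121/7 = 17.29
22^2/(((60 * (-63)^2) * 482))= 121/28695870 = 0.00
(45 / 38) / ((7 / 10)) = 225/133 = 1.69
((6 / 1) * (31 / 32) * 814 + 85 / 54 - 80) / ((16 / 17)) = 17085629/3456 = 4943.76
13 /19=0.68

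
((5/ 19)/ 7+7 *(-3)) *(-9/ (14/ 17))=213282/931 = 229.09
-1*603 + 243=-360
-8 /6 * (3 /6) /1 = -2/3 = -0.67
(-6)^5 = -7776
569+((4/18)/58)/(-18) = 2673161/4698 = 569.00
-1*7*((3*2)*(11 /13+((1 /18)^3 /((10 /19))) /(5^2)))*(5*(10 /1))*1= -112267729/63180 = -1776.95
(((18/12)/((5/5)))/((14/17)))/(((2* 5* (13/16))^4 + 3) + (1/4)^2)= 52224/125042183 = 0.00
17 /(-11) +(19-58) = -446/11 = -40.55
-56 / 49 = -8/7 = -1.14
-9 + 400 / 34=47/17 = 2.76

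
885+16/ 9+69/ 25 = 200146/225 = 889.54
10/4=5/2 = 2.50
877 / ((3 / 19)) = 16663/3 = 5554.33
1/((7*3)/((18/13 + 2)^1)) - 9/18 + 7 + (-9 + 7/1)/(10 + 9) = 68011/10374 = 6.56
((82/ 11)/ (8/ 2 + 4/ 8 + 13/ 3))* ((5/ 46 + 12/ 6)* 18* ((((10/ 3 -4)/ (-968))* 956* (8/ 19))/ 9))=0.99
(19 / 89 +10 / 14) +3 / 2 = 2.43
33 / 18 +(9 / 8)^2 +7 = 10.10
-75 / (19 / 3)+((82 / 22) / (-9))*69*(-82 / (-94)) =-36.77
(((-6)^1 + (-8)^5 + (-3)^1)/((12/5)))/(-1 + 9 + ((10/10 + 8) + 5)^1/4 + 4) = -163885/186 = -881.10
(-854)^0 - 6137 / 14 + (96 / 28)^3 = -272379/686 = -397.05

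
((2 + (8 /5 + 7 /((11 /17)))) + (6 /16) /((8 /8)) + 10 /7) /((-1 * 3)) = -49963/9240 = -5.41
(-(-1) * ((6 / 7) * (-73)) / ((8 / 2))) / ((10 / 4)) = -219/35 = -6.26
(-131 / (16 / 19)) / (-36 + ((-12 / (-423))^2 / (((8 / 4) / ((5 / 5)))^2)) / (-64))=49483809/11451457 = 4.32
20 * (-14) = -280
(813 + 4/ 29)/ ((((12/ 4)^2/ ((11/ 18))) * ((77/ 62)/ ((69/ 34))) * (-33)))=-16813253/6149682 = -2.73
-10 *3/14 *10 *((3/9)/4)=-25/14 = -1.79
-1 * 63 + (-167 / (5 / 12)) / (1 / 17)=-34383/5 = -6876.60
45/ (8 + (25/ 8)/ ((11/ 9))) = 4.26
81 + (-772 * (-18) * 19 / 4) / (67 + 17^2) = 47421/178 = 266.41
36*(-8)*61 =-17568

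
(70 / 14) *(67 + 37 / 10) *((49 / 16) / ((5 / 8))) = 34643/20 = 1732.15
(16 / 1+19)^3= 42875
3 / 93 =1/31 = 0.03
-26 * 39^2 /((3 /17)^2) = -1269866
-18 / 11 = -1.64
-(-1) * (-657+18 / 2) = -648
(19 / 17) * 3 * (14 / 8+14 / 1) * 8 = 422.47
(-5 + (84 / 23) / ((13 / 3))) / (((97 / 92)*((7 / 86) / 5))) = -2137960/8827 = -242.21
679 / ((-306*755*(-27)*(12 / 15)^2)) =3395/19960992 = 0.00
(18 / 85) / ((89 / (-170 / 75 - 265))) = -24054/37825 = -0.64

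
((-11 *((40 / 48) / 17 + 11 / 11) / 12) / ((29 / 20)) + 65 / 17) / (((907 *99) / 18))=28045/44267949 = 0.00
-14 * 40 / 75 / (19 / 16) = -1792/285 = -6.29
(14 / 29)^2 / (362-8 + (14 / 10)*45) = 196/350697 = 0.00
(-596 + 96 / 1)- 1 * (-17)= -483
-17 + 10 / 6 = -46/3 = -15.33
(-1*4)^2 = 16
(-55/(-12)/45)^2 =121/11664 = 0.01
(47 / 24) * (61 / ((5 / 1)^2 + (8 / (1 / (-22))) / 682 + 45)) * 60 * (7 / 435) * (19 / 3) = 251503/24012 = 10.47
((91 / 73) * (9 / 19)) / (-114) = -273/52706 = -0.01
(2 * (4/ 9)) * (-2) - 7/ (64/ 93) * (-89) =520427/576 = 903.52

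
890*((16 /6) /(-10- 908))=-3560/1377 = -2.59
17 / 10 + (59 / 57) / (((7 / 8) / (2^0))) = 11503/3990 = 2.88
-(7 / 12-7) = 77/12 = 6.42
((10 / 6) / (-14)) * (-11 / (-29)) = -55/1218 = -0.05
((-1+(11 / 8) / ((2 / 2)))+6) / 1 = 51/8 = 6.38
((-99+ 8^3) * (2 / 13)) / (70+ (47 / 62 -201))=-51212/104975 = -0.49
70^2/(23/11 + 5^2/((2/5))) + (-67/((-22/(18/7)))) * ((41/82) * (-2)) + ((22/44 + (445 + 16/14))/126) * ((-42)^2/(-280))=45.70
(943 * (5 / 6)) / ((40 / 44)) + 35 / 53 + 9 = 555913/636 = 874.08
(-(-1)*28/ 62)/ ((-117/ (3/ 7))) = -2/1209 = 0.00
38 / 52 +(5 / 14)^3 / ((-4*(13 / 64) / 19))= -2983/8918 = -0.33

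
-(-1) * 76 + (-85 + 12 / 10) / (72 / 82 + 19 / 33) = 180553/9835 = 18.36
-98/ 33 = -2.97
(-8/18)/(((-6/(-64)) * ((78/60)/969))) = -3533.68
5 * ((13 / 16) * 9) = 585/16 = 36.56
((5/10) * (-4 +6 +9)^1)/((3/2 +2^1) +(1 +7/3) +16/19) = 627/875 = 0.72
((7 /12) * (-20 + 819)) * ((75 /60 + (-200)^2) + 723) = 303694307/16 = 18980894.19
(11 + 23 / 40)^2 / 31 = 214369/49600 = 4.32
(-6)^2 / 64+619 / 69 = 10525/1104 = 9.53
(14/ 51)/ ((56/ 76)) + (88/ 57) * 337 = 520.65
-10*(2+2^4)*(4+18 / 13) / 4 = -3150/13 = -242.31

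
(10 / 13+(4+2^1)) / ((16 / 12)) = 5.08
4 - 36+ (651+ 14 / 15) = 9299/15 = 619.93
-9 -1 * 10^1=-19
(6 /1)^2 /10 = 18/5 = 3.60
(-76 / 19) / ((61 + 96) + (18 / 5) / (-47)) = -940/36877 = -0.03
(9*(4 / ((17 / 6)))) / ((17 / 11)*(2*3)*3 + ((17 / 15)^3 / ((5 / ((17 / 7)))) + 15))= 140332500/480722651 = 0.29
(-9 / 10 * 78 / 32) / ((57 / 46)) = -2691/1520 = -1.77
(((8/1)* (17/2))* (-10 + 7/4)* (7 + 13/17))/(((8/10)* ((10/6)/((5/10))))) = -3267/2 = -1633.50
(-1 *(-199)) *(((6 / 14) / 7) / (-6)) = -199/98 = -2.03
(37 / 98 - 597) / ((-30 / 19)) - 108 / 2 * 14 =-1111729/2940 = -378.14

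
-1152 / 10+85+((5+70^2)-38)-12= 24124/5 = 4824.80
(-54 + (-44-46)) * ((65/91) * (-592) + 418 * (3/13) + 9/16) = 4269717/91 = 46919.97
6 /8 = 3/4 = 0.75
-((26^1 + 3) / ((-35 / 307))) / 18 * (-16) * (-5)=71224/63 = 1130.54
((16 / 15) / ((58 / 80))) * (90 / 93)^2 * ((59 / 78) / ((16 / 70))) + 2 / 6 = 5318297/1086891 = 4.89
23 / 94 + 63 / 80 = 3881/3760 = 1.03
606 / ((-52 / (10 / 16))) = -1515/208 = -7.28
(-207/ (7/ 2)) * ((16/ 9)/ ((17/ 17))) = -736/7 = -105.14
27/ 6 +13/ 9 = 107/18 = 5.94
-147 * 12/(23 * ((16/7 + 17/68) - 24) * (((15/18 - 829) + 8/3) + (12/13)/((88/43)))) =-3531528/815432593 = 0.00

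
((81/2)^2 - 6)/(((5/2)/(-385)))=-503349/2 = -251674.50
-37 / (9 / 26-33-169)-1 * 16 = -82926/5243 = -15.82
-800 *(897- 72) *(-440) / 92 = 72600000/23 = 3156521.74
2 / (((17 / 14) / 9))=252/17 = 14.82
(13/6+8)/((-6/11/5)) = -3355/36 = -93.19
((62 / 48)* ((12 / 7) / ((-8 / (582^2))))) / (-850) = 2625111/23800 = 110.30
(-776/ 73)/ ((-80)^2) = -97/58400 = 0.00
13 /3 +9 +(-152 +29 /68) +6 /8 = -7012/51 = -137.49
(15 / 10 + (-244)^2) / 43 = 119075/86 = 1384.59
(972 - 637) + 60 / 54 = 3025/9 = 336.11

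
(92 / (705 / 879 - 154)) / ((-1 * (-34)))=-13478/763079 = -0.02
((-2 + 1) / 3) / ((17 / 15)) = -5/17 = -0.29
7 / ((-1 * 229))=-7/229 = -0.03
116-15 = 101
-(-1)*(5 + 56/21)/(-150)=-23/450 = -0.05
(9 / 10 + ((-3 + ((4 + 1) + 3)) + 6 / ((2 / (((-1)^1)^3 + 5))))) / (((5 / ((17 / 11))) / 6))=9129/275 = 33.20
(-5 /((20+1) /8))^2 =1600/441 = 3.63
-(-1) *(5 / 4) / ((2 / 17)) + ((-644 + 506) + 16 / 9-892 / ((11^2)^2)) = -132462787/1054152 = -125.66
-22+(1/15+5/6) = -211/10 = -21.10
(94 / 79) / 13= 94/1027 = 0.09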